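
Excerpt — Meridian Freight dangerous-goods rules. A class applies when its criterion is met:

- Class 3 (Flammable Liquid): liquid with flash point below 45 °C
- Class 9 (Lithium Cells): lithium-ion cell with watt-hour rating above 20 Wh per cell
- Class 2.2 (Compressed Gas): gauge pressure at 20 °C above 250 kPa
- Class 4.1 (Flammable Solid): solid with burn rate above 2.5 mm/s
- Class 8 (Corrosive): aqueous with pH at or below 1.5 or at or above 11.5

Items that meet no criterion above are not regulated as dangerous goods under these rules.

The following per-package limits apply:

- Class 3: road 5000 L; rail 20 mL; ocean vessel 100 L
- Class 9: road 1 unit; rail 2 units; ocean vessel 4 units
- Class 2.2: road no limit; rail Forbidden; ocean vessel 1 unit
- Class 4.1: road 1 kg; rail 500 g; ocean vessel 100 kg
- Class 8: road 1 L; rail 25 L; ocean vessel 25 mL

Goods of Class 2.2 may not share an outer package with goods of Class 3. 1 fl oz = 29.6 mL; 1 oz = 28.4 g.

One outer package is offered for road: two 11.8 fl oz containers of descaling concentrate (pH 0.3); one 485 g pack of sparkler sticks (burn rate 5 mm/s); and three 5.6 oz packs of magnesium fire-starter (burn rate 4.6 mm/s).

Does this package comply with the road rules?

The descaling concentrate has pH 0.3, which is ≤ 1.5, so it is Class 8 (Corrosive).
The sparkler sticks have burn rate 5 mm/s, which is > 2.5 mm/s, so they are Class 4.1 (Flammable Solid).
Burn rate 4.6 mm/s meets the Class 4.1 criterion (Flammable Solid), so the magnesium fire-starter is Class 4.1.
Class 8 quantity: two 11.8 fl oz containers = 698.56 mL.
698.56 mL ≤ 1 L (road limit, Class 8) — within limit.
Class 4.1 net quantity: 485 g + (three 5.6 oz packs = 477.12 g) = 962.12 g.
962.12 g ≤ 1 kg (road limit, Class 4.1) — within limit.
The segregation rule (Class 2.2 with Class 3) does not apply to Class 8 with Class 4.1.
Every hazard class is within its road limit and no segregation rule is violated.

Yes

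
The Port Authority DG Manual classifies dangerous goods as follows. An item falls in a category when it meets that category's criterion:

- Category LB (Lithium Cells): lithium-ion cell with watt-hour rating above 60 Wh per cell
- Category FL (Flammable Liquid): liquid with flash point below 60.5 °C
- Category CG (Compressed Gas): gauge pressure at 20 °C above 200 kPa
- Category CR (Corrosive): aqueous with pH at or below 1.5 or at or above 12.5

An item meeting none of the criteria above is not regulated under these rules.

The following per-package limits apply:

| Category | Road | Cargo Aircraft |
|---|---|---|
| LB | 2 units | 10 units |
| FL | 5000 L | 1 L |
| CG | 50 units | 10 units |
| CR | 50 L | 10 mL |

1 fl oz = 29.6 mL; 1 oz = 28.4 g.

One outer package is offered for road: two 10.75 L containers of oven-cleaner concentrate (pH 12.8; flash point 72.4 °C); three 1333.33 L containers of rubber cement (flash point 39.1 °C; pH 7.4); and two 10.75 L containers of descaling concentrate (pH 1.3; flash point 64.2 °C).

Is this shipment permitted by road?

Yes

With pH 12.8 (≥ 12.5), the oven-cleaner concentrate falls in Category CR.
The rubber cement has flash point 39.1 °C, which is < 60.5 °C, so it is Category FL (Flammable Liquid).
With pH 1.3 (≤ 1.5), the descaling concentrate falls in Category CR.
Category CR net quantity: (two 10.75 L containers = 21.5 L) + (two 10.75 L containers = 21.5 L) = 43 L.
43 L ≤ 50 L (road limit, Category CR) — within limit.
Category FL quantity: three 1333.33 L containers = 3999.99 L.
That is within the Category FL road limit of 5000 L.
Every hazard category is within its road limit and no segregation rule is violated.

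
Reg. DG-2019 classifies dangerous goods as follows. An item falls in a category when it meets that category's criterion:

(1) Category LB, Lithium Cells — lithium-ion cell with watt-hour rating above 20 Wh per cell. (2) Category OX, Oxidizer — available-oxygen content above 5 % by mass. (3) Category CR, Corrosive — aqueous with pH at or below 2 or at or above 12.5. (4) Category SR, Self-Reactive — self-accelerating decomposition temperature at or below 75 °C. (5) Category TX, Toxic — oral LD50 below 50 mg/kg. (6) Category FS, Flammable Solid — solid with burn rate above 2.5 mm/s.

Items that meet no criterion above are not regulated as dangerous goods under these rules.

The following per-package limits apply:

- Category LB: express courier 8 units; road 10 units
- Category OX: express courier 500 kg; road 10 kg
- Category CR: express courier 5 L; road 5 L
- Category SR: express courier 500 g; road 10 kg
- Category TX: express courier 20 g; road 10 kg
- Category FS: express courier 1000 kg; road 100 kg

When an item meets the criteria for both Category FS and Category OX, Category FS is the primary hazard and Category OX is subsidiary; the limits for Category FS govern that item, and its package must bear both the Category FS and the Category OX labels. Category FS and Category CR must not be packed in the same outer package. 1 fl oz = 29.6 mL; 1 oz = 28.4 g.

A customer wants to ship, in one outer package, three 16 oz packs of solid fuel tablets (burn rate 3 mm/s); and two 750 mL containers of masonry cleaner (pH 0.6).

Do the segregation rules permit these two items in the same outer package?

Burn rate 3 mm/s meets the Category FS criterion (Flammable Solid), so the solid fuel tablets are Category FS.
pH 0.6 meets the Category CR criterion (Corrosive), so the masonry cleaner is Category CR.
Category FS and Category CR may not share an outer package.

No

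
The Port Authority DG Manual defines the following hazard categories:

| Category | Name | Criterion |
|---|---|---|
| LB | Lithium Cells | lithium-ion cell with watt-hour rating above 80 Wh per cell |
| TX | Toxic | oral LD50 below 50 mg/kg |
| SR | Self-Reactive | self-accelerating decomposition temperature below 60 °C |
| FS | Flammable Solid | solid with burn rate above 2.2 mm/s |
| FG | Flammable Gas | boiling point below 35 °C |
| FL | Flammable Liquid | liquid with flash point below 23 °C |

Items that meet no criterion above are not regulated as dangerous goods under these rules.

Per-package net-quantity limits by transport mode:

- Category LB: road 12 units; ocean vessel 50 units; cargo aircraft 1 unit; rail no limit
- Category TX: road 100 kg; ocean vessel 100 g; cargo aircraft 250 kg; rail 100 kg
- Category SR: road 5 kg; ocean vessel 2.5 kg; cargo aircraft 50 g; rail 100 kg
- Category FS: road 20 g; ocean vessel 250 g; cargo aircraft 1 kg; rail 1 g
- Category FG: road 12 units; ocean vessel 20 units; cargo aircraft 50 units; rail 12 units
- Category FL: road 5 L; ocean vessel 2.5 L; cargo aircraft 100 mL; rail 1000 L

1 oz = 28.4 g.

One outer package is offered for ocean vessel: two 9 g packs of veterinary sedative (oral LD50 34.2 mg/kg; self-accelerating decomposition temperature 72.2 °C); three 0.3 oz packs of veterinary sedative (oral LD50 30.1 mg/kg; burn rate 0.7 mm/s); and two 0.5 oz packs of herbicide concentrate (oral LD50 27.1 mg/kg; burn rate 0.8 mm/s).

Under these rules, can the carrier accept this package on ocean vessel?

With oral LD50 34.2 mg/kg (< 50 mg/kg), the veterinary sedative falls in Category TX.
Veterinary sedative: oral LD50 30.1 mg/kg < 50 mg/kg → Category TX (Toxic).
With oral LD50 27.1 mg/kg (< 50 mg/kg), the herbicide concentrate falls in Category TX.
Total Category TX: (two 9 g packs = 18 g) + (three 0.3 oz packs = 25.56 g) + (two 0.5 oz packs = 28.4 g) = 71.96 g.
71.96 g is within the ocean vessel limit of 100 g for Category TX.

Yes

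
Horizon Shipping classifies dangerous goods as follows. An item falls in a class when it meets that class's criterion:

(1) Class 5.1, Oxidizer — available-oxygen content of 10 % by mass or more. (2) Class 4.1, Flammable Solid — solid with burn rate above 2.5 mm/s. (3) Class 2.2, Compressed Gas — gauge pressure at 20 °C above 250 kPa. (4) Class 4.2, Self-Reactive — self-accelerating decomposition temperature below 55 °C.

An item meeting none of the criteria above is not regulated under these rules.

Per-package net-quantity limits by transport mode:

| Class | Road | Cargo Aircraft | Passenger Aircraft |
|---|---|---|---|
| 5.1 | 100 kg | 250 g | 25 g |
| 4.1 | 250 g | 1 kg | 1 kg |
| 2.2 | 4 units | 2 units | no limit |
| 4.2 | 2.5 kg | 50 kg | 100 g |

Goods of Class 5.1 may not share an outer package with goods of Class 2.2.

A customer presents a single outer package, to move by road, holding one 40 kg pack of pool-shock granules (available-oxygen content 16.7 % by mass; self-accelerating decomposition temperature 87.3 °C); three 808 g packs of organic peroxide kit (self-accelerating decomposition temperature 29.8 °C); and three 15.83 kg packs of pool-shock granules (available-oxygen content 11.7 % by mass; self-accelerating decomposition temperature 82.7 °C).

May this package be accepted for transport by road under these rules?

Available-oxygen content 16.7 % by mass meets the Class 5.1 criterion (Oxidizer), so the pool-shock granules are Class 5.1.
With self-accelerating decomposition temperature 29.8 °C (< 55 °C), the organic peroxide kit falls in Class 4.2.
With available-oxygen content 11.7 % by mass (≥ 10 % by mass), the pool-shock granules fall in Class 5.1.
Total Class 5.1: 40 kg + (three 15.83 kg packs = 47.49 kg) = 87.49 kg.
That is within the Class 5.1 road limit of 100 kg.
Class 4.2 quantity: three 808 g packs = 2.424 kg.
2.424 kg is within the road limit of 2.5 kg for Class 4.2.
The segregation rule (Class 5.1 with Class 2.2) does not apply to Class 5.1 with Class 4.2.
Every hazard class is within its road limit and no segregation rule is violated.

Yes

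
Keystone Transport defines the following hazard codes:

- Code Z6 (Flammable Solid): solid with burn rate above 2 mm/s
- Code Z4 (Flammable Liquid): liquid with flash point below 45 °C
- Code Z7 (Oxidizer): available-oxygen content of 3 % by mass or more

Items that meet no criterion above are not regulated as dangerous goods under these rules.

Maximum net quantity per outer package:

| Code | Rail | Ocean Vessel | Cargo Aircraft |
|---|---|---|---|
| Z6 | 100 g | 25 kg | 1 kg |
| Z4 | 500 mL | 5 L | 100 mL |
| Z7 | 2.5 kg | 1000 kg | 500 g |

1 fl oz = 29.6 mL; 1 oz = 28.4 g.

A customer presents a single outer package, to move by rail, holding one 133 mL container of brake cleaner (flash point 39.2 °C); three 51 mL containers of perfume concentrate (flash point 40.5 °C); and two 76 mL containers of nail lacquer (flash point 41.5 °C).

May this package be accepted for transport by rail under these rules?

Yes

With flash point 39.2 °C (< 45 °C), the brake cleaner falls in Code Z4.
Perfume concentrate: flash point 40.5 °C < 45 °C → Code Z4 (Flammable Liquid).
Flash point 41.5 °C meets the Code Z4 criterion (Flammable Liquid), so the nail lacquer is Code Z4.
Code Z4 net quantity: 133 mL + (three 51 mL containers = 153 mL) + (two 76 mL containers = 152 mL) = 438 mL.
That is within the Code Z4 rail limit of 500 mL.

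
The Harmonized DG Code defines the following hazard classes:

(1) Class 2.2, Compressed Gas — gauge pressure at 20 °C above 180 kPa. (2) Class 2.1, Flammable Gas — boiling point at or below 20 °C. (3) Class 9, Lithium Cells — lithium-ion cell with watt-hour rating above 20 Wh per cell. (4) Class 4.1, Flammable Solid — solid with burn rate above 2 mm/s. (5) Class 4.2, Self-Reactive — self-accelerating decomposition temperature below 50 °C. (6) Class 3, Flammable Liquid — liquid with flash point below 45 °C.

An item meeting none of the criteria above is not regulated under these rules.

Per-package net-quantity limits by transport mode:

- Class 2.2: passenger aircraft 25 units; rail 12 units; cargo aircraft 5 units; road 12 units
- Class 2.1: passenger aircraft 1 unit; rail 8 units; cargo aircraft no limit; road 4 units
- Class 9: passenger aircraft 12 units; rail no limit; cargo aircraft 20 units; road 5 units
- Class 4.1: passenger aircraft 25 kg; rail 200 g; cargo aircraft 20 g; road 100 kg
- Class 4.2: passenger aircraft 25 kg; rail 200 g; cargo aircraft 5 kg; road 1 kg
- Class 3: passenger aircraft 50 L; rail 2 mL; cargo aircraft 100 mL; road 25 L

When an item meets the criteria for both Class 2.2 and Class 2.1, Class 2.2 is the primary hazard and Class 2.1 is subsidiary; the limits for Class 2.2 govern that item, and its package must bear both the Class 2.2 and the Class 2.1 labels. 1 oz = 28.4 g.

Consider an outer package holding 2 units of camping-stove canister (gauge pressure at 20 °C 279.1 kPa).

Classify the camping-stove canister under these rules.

With gauge pressure at 20 °C 279.1 kPa (> 180 kPa), the camping-stove canister falls in Class 2.2.

Class 2.2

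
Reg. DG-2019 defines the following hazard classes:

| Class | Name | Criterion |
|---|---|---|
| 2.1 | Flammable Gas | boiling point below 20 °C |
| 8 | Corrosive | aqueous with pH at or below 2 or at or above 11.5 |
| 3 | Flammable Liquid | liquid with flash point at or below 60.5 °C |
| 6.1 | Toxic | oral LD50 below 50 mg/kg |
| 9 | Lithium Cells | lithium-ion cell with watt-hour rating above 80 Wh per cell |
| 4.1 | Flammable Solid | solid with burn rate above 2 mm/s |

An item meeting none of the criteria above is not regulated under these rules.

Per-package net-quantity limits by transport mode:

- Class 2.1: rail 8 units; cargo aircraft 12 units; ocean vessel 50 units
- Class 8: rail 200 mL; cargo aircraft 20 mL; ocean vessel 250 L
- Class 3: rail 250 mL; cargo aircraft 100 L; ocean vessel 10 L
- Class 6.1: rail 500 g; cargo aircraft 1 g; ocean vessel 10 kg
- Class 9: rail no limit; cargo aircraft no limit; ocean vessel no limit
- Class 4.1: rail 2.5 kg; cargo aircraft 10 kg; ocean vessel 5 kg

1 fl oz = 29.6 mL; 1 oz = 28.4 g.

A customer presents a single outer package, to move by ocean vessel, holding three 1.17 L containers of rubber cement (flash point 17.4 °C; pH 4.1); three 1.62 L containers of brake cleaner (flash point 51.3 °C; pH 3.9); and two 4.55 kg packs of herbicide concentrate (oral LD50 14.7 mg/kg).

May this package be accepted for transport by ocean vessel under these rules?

Yes

Rubber cement: flash point 17.4 °C ≤ 60.5 °C → Class 3 (Flammable Liquid).
The brake cleaner has flash point 51.3 °C, which is ≤ 60.5 °C, so it is Class 3 (Flammable Liquid).
With oral LD50 14.7 mg/kg (< 50 mg/kg), the herbicide concentrate falls in Class 6.1.
Class 6.1 quantity: two 4.55 kg packs = 9.1 kg.
9.1 kg is within the ocean vessel limit of 10 kg for Class 6.1.
Total Class 3: (three 1.17 L containers = 3.51 L) + (three 1.62 L containers = 4.86 L) = 8.37 L.
8.37 L ≤ 10 L (ocean vessel limit, Class 3) — within limit.
Every hazard class is within its ocean vessel limit and no segregation rule is violated.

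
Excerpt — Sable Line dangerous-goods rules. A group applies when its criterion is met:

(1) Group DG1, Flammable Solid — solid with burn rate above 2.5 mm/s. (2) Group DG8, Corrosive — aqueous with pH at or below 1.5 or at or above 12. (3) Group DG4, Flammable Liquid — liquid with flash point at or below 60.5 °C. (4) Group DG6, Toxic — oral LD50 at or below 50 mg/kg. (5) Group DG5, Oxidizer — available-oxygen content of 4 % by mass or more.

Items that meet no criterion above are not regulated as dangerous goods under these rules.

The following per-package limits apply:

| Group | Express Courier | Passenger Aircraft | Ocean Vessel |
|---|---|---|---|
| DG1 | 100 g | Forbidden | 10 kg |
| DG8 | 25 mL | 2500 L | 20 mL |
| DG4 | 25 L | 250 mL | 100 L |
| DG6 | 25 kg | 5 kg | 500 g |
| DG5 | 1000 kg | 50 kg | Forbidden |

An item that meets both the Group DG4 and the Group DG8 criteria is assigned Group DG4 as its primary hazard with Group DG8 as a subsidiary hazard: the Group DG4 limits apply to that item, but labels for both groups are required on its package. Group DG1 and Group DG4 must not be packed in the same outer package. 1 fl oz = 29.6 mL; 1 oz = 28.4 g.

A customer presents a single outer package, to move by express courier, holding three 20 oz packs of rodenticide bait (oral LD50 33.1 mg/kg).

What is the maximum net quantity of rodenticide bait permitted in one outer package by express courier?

25 kg

Oral LD50 33.1 mg/kg meets the Group DG6 criterion (Toxic), so the rodenticide bait is Group DG6.
The express courier limit for Group DG6 is 25 kg.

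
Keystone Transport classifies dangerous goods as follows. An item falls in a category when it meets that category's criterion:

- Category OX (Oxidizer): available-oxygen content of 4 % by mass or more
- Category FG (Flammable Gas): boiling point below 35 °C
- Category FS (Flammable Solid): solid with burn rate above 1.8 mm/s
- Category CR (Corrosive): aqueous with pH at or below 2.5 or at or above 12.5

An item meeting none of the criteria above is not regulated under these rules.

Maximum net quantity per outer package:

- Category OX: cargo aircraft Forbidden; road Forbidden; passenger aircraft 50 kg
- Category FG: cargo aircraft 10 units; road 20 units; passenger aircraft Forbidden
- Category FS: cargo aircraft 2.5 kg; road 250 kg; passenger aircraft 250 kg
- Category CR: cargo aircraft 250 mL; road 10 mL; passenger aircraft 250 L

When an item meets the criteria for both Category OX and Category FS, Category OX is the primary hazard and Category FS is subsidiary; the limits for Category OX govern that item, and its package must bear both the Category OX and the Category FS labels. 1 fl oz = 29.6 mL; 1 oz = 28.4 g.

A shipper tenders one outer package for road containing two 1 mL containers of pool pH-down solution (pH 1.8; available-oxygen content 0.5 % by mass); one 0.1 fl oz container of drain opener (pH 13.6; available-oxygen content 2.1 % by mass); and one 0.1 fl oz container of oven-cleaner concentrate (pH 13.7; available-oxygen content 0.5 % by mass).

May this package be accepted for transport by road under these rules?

The pool pH-down solution has pH 1.8, which is ≤ 2.5, so it is Category CR (Corrosive).
With pH 13.6 (≥ 12.5), the drain opener falls in Category CR.
The oven-cleaner concentrate has pH 13.7, which is ≥ 12.5, so it is Category CR (Corrosive).
Category CR net quantity: (two 1 mL containers = 2 mL) + (one 0.1 fl oz container = 2.96 mL) + (one 0.1 fl oz container = 2.96 mL) = 7.92 mL.
That is within the Category CR road limit of 10 mL.

Yes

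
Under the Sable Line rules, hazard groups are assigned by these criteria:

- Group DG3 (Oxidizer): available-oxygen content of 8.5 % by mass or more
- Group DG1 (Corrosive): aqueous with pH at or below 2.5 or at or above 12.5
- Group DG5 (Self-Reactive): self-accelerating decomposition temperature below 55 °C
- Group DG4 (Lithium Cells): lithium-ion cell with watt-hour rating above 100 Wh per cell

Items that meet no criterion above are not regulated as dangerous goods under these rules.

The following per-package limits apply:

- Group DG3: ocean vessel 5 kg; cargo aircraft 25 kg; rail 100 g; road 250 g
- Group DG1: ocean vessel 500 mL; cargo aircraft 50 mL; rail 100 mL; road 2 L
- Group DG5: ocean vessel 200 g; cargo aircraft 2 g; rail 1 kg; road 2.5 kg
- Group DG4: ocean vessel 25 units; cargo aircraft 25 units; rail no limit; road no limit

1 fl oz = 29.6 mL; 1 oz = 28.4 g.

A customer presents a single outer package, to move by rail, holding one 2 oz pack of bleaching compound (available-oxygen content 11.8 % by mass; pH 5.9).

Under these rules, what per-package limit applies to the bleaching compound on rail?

100 g

The bleaching compound has available-oxygen content 11.8 % by mass, which is ≥ 8.5 % by mass, so it is Group DG3 (Oxidizer).
The rail limit for Group DG3 is 100 g.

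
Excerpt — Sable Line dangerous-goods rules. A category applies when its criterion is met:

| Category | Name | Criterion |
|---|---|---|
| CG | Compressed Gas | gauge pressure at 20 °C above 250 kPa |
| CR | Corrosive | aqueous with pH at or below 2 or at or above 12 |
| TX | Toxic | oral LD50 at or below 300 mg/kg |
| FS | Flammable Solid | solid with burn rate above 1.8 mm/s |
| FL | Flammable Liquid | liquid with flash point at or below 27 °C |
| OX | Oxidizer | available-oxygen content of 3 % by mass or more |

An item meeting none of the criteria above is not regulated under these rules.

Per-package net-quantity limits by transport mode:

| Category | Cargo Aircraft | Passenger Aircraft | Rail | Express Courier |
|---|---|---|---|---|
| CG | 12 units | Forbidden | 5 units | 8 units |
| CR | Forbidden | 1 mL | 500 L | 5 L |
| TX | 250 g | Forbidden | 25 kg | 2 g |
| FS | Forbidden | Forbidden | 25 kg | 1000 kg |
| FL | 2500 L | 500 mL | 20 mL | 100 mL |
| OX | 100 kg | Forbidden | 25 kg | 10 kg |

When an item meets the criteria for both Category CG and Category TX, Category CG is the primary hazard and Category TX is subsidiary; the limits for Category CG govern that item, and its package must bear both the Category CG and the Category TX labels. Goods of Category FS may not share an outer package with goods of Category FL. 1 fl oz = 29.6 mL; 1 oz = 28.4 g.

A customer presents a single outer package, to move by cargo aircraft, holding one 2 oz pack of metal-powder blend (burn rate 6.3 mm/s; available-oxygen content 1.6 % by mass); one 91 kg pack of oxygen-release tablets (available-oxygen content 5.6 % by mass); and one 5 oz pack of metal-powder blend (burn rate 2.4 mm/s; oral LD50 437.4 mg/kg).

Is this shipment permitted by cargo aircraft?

With burn rate 6.3 mm/s (> 1.8 mm/s), the metal-powder blend falls in Category FS.
Oxygen-release tablets: available-oxygen content 5.6 % by mass ≥ 3 % by mass → Category OX (Oxidizer).
The metal-powder blend has burn rate 2.4 mm/s, which is > 1.8 mm/s, so it is Category FS (Flammable Solid).
Category OX quantity: 91 kg.
91 kg ≤ 100 kg (cargo aircraft limit, Category OX) — within limit.
Category FS net quantity: (one 2 oz pack = 56.8 g) + (one 5 oz pack = 142 g) = 198.8 g.
By cargo aircraft, Category FS is Forbidden regardless of quantity.
The segregation rule (Category FS with Category FL) does not apply to Category OX with Category FS.

No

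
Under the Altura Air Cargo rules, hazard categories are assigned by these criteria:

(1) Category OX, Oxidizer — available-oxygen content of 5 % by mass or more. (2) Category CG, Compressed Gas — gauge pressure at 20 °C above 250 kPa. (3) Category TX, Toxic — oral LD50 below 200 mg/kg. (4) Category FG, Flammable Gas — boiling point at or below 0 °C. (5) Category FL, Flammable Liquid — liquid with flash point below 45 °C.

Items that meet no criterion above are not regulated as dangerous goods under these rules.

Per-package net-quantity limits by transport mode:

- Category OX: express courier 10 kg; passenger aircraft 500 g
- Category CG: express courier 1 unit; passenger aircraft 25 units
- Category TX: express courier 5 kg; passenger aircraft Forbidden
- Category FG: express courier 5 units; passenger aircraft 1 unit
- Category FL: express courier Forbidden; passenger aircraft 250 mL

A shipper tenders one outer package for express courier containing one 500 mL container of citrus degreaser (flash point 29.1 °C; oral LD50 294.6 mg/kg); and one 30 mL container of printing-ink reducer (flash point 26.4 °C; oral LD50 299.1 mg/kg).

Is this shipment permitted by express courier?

The citrus degreaser has flash point 29.1 °C, which is < 45 °C, so it is Category FL (Flammable Liquid).
Flash point 26.4 °C meets the Category FL criterion (Flammable Liquid), so the printing-ink reducer is Category FL.
Category FL net quantity: 500 mL + 30 mL = 530 mL.
By express courier, Category FL is Forbidden regardless of quantity.

No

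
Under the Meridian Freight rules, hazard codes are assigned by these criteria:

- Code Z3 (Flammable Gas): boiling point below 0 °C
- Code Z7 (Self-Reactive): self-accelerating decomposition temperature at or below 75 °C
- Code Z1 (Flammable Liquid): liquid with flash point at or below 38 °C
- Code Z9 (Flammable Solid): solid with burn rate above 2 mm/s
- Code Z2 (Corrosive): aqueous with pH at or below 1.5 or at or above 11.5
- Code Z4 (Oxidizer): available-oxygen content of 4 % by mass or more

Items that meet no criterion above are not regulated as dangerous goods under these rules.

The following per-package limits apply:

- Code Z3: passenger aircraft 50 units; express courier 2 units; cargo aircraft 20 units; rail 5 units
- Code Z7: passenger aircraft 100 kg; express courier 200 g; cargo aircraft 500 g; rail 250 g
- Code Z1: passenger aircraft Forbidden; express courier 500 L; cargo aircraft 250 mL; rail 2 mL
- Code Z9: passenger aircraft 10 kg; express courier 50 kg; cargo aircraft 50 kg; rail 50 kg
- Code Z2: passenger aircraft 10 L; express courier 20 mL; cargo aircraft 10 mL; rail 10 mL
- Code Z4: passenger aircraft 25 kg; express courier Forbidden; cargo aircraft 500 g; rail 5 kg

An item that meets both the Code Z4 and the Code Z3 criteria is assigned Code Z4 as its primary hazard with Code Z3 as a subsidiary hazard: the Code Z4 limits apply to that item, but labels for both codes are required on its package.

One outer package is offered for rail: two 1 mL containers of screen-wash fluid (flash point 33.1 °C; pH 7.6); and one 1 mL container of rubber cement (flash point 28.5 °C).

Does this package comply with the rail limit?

The screen-wash fluid has flash point 33.1 °C, which is ≤ 38 °C, so it is Code Z1 (Flammable Liquid).
Rubber cement: flash point 28.5 °C ≤ 38 °C → Code Z1 (Flammable Liquid).
Total Code Z1: (two 1 mL containers = 2 mL) + 1 mL = 3 mL.
That exceeds the Code Z1 rail limit of 2 mL.

No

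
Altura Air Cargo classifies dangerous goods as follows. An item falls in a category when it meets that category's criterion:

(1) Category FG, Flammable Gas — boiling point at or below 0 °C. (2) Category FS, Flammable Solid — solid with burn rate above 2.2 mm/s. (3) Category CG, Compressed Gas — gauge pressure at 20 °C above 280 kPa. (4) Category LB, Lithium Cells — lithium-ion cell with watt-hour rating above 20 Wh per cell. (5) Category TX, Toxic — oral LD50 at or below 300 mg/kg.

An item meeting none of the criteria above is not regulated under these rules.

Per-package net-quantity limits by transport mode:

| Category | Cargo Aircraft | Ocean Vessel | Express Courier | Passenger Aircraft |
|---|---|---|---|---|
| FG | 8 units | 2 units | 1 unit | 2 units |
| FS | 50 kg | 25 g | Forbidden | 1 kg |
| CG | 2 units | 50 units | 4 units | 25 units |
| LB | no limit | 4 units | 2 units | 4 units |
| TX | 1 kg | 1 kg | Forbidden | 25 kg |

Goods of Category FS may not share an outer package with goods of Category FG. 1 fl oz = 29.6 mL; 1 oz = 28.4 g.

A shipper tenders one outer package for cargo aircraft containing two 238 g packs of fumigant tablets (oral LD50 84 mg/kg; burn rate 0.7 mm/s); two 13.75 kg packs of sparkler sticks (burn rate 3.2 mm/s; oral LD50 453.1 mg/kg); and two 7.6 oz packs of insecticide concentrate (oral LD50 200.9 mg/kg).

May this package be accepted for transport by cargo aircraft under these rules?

The fumigant tablets have oral LD50 84 mg/kg, which is ≤ 300 mg/kg, so they are Category TX (Toxic).
The sparkler sticks have burn rate 3.2 mm/s, which is > 2.2 mm/s, so they are Category FS (Flammable Solid).
With oral LD50 200.9 mg/kg (≤ 300 mg/kg), the insecticide concentrate falls in Category TX.
Category FS quantity: two 13.75 kg packs = 27.5 kg.
That is within the Category FS cargo aircraft limit of 50 kg.
Total Category TX: (two 238 g packs = 476 g) + (two 7.6 oz packs = 431.68 g) = 907.68 g.
That is within the Category TX cargo aircraft limit of 1 kg.
The segregation rule (Category FS with Category FG) does not apply to Category FS with Category TX.
Every hazard category is within its cargo aircraft limit and no segregation rule is violated.

Yes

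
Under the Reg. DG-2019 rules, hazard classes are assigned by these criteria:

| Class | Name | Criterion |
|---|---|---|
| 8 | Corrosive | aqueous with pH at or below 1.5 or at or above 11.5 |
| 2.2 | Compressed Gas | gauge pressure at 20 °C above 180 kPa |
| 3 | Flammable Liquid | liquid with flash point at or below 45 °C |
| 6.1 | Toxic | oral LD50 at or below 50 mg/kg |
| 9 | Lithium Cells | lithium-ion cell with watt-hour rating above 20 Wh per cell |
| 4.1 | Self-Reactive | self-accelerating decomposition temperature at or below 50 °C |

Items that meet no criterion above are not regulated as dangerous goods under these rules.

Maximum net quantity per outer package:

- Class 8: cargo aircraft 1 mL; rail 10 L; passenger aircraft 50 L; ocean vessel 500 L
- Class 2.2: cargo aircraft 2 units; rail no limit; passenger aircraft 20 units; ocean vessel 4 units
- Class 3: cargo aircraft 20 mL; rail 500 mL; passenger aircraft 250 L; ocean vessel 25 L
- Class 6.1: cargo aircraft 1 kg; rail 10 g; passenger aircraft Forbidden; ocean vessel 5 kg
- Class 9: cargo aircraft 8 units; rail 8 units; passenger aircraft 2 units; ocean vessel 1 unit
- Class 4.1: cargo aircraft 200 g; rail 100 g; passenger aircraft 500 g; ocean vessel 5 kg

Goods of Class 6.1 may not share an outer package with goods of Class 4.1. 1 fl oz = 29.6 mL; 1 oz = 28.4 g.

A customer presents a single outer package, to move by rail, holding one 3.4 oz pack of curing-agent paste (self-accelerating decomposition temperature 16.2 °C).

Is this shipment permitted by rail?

Curing-agent paste: self-accelerating decomposition temperature 16.2 °C ≤ 50 °C → Class 4.1 (Self-Reactive).
Class 4.1 quantity: one 3.4 oz pack = 96.56 g.
96.56 g is within the rail limit of 100 g for Class 4.1.

Yes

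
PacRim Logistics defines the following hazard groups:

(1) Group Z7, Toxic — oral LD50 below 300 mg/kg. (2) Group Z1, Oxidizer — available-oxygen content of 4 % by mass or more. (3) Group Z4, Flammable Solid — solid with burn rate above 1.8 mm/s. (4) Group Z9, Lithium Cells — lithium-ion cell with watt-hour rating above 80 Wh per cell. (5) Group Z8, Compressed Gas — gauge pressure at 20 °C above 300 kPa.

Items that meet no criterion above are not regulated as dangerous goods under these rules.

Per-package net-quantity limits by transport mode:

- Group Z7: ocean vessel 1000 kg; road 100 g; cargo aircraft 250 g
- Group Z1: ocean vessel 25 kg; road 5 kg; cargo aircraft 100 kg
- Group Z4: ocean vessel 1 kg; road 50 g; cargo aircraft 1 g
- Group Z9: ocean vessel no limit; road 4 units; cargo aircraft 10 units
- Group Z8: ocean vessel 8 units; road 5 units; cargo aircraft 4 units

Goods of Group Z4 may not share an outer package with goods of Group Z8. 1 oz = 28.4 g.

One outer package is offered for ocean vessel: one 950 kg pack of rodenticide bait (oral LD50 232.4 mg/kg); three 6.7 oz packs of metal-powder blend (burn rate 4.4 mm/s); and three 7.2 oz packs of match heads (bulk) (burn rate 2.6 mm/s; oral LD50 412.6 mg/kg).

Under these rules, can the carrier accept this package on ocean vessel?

No

Rodenticide bait: oral LD50 232.4 mg/kg < 300 mg/kg → Group Z7 (Toxic).
With burn rate 4.4 mm/s (> 1.8 mm/s), the metal-powder blend falls in Group Z4.
With burn rate 2.6 mm/s (> 1.8 mm/s), the match heads (bulk) fall in Group Z4.
Group Z4 net quantity: (three 6.7 oz packs = 570.84 g) + (three 7.2 oz packs = 613.44 g) = 1184.28 g.
1184.28 g exceeds the ocean vessel limit of 1 kg for Group Z4.
Group Z7 quantity: 950 kg.
950 kg is within the ocean vessel limit of 1000 kg for Group Z7.
The segregation rule (Group Z4 with Group Z8) does not apply to Group Z4 with Group Z7.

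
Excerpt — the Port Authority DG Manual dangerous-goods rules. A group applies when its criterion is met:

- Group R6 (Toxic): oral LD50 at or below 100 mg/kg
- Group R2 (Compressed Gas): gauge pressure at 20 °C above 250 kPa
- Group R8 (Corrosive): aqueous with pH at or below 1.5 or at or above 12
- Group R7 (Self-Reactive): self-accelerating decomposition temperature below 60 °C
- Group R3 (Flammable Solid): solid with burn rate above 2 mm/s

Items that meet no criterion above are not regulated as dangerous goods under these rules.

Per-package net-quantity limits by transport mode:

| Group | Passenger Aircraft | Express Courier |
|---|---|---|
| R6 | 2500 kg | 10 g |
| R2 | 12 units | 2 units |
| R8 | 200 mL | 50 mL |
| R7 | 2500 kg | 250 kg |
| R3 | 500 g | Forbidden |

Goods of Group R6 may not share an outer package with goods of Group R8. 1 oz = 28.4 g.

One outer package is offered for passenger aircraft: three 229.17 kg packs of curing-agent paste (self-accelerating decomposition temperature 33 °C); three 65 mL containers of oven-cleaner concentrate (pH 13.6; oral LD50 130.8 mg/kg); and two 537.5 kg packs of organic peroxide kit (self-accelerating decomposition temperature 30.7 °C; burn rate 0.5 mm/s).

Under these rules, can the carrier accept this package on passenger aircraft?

Curing-agent paste: self-accelerating decomposition temperature 33 °C < 60 °C → Group R7 (Self-Reactive).
pH 13.6 meets the Group R8 criterion (Corrosive), so the oven-cleaner concentrate is Group R8.
Self-accelerating decomposition temperature 30.7 °C meets the Group R7 criterion (Self-Reactive), so the organic peroxide kit is Group R7.
Group R7 net quantity: (three 229.17 kg packs = 687.51 kg) + (two 537.5 kg packs = 1075 kg) = 1762.51 kg.
That is within the Group R7 passenger aircraft limit of 2500 kg.
Group R8 quantity: three 65 mL containers = 195 mL.
195 mL ≤ 200 mL (passenger aircraft limit, Group R8) — within limit.
The segregation rule (Group R6 with Group R8) does not apply to Group R7 with Group R8.
Every hazard group is within its passenger aircraft limit and no segregation rule is violated.

Yes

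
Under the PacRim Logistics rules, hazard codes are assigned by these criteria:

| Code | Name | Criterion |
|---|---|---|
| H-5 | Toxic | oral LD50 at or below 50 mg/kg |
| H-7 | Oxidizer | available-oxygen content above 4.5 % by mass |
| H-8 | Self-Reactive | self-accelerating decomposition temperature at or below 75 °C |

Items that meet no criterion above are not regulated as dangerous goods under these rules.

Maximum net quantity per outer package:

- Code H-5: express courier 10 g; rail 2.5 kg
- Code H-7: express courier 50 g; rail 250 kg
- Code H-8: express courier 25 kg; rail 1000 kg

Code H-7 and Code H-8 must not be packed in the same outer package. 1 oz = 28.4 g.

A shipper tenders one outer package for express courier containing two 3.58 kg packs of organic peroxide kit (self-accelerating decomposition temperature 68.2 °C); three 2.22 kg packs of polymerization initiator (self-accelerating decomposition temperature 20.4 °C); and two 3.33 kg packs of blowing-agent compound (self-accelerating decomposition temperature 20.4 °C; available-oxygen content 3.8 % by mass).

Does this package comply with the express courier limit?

The organic peroxide kit has self-accelerating decomposition temperature 68.2 °C, which is ≤ 75 °C, so it is Code H-8 (Self-Reactive).
The polymerization initiator has self-accelerating decomposition temperature 20.4 °C, which is ≤ 75 °C, so it is Code H-8 (Self-Reactive).
With self-accelerating decomposition temperature 20.4 °C (≤ 75 °C), the blowing-agent compound falls in Code H-8.
Total Code H-8: (two 3.58 kg packs = 7.16 kg) + (three 2.22 kg packs = 6.66 kg) + (two 3.33 kg packs = 6.66 kg) = 20.48 kg.
20.48 kg is within the express courier limit of 25 kg for Code H-8.

Yes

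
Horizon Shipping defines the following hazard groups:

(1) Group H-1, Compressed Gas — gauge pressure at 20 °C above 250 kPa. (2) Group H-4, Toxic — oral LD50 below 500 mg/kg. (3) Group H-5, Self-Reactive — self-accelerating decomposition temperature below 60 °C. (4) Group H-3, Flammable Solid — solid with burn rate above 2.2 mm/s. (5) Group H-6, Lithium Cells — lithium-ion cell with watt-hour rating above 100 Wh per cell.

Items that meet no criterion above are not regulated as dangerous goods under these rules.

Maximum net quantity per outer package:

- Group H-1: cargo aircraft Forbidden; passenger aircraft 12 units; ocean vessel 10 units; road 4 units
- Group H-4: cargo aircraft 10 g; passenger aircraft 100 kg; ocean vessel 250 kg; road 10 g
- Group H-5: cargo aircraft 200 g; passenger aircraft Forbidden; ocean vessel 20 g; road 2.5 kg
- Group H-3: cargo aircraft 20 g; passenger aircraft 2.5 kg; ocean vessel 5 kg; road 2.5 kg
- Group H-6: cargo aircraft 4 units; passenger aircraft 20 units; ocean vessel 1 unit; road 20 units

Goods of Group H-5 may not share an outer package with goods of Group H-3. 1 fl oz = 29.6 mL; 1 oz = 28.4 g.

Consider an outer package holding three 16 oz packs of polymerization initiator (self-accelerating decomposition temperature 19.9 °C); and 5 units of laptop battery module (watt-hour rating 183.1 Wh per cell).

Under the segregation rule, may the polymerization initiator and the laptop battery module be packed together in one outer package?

Yes

The polymerization initiator has self-accelerating decomposition temperature 19.9 °C, which is < 60 °C, so it is Group H-5 (Self-Reactive).
With watt-hour rating 183.1 Wh per cell (> 100 Wh per cell), the laptop battery module falls in Group H-6.
No segregation rule bars Group H-5 with Group H-6.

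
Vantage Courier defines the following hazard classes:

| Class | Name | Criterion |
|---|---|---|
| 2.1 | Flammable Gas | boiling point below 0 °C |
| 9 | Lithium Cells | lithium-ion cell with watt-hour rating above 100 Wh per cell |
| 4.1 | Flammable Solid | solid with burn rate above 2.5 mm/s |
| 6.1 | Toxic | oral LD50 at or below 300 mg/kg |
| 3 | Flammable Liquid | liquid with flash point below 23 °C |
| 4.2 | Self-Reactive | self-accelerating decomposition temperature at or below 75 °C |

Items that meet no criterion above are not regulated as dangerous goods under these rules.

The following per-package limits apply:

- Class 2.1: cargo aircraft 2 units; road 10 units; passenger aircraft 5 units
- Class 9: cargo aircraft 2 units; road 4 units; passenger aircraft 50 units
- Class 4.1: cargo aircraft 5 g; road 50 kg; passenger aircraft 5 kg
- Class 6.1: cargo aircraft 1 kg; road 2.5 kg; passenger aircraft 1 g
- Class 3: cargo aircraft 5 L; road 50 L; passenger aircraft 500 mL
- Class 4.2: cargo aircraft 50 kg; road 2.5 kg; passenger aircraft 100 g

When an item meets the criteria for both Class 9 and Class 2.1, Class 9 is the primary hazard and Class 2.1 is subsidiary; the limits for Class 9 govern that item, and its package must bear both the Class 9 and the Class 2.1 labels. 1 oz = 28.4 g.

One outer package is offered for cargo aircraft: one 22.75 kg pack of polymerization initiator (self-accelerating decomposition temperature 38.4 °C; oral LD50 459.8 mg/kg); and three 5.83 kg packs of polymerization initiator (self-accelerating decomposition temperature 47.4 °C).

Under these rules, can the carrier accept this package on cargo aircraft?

Yes

The polymerization initiator has self-accelerating decomposition temperature 38.4 °C, which is ≤ 75 °C, so it is Class 4.2 (Self-Reactive).
The polymerization initiator has self-accelerating decomposition temperature 47.4 °C, which is ≤ 75 °C, so it is Class 4.2 (Self-Reactive).
Total Class 4.2: 22.75 kg + (three 5.83 kg packs = 17.49 kg) = 40.24 kg.
40.24 kg ≤ 50 kg (cargo aircraft limit, Class 4.2) — within limit.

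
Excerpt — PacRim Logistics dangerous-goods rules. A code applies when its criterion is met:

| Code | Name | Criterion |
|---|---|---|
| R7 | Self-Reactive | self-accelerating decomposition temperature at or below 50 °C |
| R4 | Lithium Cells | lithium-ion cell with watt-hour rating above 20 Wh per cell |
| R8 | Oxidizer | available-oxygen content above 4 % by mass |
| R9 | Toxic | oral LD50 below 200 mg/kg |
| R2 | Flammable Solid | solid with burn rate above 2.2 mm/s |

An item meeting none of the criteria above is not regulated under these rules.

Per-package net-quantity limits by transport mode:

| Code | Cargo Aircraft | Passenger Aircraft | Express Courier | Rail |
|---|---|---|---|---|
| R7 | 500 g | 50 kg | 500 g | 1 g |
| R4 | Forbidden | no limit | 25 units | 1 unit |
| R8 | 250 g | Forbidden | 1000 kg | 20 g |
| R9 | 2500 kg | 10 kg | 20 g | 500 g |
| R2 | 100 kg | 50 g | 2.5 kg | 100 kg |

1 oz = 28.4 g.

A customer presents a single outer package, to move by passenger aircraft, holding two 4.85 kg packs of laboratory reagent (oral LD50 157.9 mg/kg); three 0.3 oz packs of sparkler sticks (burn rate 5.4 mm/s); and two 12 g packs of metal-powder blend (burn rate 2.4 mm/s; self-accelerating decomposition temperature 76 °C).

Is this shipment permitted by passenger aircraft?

Yes

With oral LD50 157.9 mg/kg (< 200 mg/kg), the laboratory reagent falls in Code R9.
With burn rate 5.4 mm/s (> 2.2 mm/s), the sparkler sticks fall in Code R2.
With burn rate 2.4 mm/s (> 2.2 mm/s), the metal-powder blend falls in Code R2.
Code R2 net quantity: (three 0.3 oz packs = 25.56 g) + (two 12 g packs = 24 g) = 49.56 g.
49.56 g ≤ 50 g (passenger aircraft limit, Code R2) — within limit.
Code R9 quantity: two 4.85 kg packs = 9.7 kg.
9.7 kg is within the passenger aircraft limit of 10 kg for Code R9.
Every hazard code is within its passenger aircraft limit and no segregation rule is violated.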